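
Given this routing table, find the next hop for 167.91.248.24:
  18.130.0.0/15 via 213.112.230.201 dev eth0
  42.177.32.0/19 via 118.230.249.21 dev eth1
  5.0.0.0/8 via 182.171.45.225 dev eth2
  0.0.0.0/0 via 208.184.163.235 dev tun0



Longest prefix match for 167.91.248.24:
  /15 18.130.0.0: no
  /19 42.177.32.0: no
  /8 5.0.0.0: no
  /0 0.0.0.0: MATCH
Selected: next-hop 208.184.163.235 via tun0 (matched /0)


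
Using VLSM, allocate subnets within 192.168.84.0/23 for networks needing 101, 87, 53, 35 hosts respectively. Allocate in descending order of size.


101 hosts -> /25 (126 usable): 192.168.84.0/25
87 hosts -> /25 (126 usable): 192.168.84.128/25
53 hosts -> /26 (62 usable): 192.168.85.0/26
35 hosts -> /26 (62 usable): 192.168.85.64/26
Allocation: 192.168.84.0/25 (101 hosts, 126 usable); 192.168.84.128/25 (87 hosts, 126 usable); 192.168.85.0/26 (53 hosts, 62 usable); 192.168.85.64/26 (35 hosts, 62 usable)


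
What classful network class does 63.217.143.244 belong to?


First octet: 63
Binary: 00111111
0xxxxxxx -> Class A (1-126)
Class A, default mask 255.0.0.0 (/8)


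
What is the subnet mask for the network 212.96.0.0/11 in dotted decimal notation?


/11 means 11 network bits, 21 host bits
Binary: 11111111111000000000000000000000
Mask: 255.224.0.0


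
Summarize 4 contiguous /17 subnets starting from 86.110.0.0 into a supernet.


Original prefix: /17
Number of subnets: 4 = 2^2
New prefix = 17 - 2 = 15
Supernet: 86.110.0.0/15


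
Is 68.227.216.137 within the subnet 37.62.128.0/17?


Subnet network: 37.62.128.0
Test IP AND mask: 68.227.128.0
No, 68.227.216.137 is not in 37.62.128.0/17


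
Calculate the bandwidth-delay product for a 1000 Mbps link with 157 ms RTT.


BDP = bandwidth * RTT
= 1000 Mbps * 157 ms
= 1000 * 1e6 * 157 / 1000 bits
= 157000000 bits
= 19625000 bytes
= 19165.0391 KB
BDP = 157000000 bits (19625000 bytes)


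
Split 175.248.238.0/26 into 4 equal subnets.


New prefix = 26 + 2 = 28
Each subnet has 16 addresses
  175.248.238.0/28
  175.248.238.16/28
  175.248.238.32/28
  175.248.238.48/28
Subnets: 175.248.238.0/28, 175.248.238.16/28, 175.248.238.32/28, 175.248.238.48/28


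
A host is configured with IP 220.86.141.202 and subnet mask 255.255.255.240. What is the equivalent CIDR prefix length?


Binary: 11111111.11111111.11111111.11110000
Count leading 1s
Prefix: /28


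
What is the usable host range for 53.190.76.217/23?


Network: 53.190.76.0
Broadcast: 53.190.77.255
First usable = network + 1
Last usable = broadcast - 1
Range: 53.190.76.1 to 53.190.77.254


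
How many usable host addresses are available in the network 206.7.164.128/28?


Host bits = 32 - 28 = 4
Total addresses = 2^4 = 16
Usable = total - 2 (network and broadcast)
Usable hosts: 14


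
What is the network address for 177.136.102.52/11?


IP:   10110001.10001000.01100110.00110100
Mask: 11111111.11100000.00000000.00000000
AND operation:
Net:  10110001.10000000.00000000.00000000
Network: 177.128.0.0/11


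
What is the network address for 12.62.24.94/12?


IP:   00001100.00111110.00011000.01011110
Mask: 11111111.11110000.00000000.00000000
AND operation:
Net:  00001100.00110000.00000000.00000000
Network: 12.48.0.0/12


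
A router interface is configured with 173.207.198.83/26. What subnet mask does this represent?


/26 means 26 network bits, 6 host bits
Binary: 11111111111111111111111111000000
Mask: 255.255.255.192


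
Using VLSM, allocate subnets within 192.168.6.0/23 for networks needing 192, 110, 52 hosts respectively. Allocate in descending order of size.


192 hosts -> /24 (254 usable): 192.168.6.0/24
110 hosts -> /25 (126 usable): 192.168.7.0/25
52 hosts -> /26 (62 usable): 192.168.7.128/26
Allocation: 192.168.6.0/24 (192 hosts, 254 usable); 192.168.7.0/25 (110 hosts, 126 usable); 192.168.7.128/26 (52 hosts, 62 usable)


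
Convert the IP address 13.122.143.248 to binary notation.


13 = 00001101
122 = 01111010
143 = 10001111
248 = 11111000
Binary: 00001101.01111010.10001111.11111000


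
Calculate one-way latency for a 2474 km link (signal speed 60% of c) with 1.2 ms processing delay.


Speed = 0.6 * 3e5 km/s = 180000 km/s
Propagation delay = 2474 / 180000 = 0.0137 s = 13.7444 ms
Processing delay = 1.2 ms
Total one-way latency = 14.9444 ms


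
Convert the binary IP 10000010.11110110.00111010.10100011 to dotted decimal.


10000010 = 130
11110110 = 246
00111010 = 58
10100011 = 163
IP: 130.246.58.163


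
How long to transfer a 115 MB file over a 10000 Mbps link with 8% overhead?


Effective throughput = 10000 * (1 - 8/100) = 9200 Mbps
File size in Mb = 115 * 8 = 920 Mb
Time = 920 / 9200
Time = 0.1 seconds


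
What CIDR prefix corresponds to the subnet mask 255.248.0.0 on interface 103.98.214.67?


Binary: 11111111.11111000.00000000.00000000
Count leading 1s
Prefix: /13


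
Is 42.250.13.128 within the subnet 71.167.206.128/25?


Subnet network: 71.167.206.128
Test IP AND mask: 42.250.13.128
No, 42.250.13.128 is not in 71.167.206.128/25


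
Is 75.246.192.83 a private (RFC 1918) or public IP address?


RFC 1918 private ranges:
  10.0.0.0/8 (10.0.0.0 - 10.255.255.255)
  172.16.0.0/12 (172.16.0.0 - 172.31.255.255)
  192.168.0.0/16 (192.168.0.0 - 192.168.255.255)
Public (not in any RFC 1918 range)


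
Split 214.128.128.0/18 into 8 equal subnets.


New prefix = 18 + 3 = 21
Each subnet has 2048 addresses
  214.128.128.0/21
  214.128.136.0/21
  214.128.144.0/21
  214.128.152.0/21
  214.128.160.0/21
  214.128.168.0/21
  214.128.176.0/21
  214.128.184.0/21
Subnets: 214.128.128.0/21, 214.128.136.0/21, 214.128.144.0/21, 214.128.152.0/21, 214.128.160.0/21, 214.128.168.0/21, 214.128.176.0/21, 214.128.184.0/21


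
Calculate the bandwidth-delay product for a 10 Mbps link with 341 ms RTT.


BDP = bandwidth * RTT
= 10 Mbps * 341 ms
= 10 * 1e6 * 341 / 1000 bits
= 3410000 bits
= 426250 bytes
= 416.2598 KB
BDP = 3410000 bits (426250 bytes)


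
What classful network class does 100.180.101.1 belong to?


First octet: 100
Binary: 01100100
0xxxxxxx -> Class A (1-126)
Class A, default mask 255.0.0.0 (/8)


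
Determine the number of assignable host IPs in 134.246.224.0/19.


Host bits = 32 - 19 = 13
Total addresses = 2^13 = 8192
Usable = total - 2 (network and broadcast)
Usable hosts: 8190


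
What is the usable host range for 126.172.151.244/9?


Network: 126.128.0.0
Broadcast: 126.255.255.255
First usable = network + 1
Last usable = broadcast - 1
Range: 126.128.0.1 to 126.255.255.254


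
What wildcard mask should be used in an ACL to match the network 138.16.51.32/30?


Subnet mask: 255.255.255.252
Wildcard = 255.255.255.255 - subnet mask
255 - 255 = 0
255 - 255 = 0
255 - 255 = 0
255 - 252 = 3
Wildcard: 0.0.0.3


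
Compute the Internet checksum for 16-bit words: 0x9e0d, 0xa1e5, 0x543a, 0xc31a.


Sum all words (with carry folding):
+ 0x9e0d = 0x9e0d
+ 0xa1e5 = 0x3ff3
+ 0x543a = 0x942d
+ 0xc31a = 0x5748
One's complement: ~0x5748
Checksum = 0xa8b7


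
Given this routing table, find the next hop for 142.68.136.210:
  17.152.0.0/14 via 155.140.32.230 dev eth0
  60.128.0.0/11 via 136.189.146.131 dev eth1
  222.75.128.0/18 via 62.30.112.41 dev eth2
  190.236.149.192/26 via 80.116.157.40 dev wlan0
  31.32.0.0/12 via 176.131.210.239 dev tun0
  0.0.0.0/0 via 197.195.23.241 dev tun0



Longest prefix match for 142.68.136.210:
  /14 17.152.0.0: no
  /11 60.128.0.0: no
  /18 222.75.128.0: no
  /26 190.236.149.192: no
  /12 31.32.0.0: no
  /0 0.0.0.0: MATCH
Selected: next-hop 197.195.23.241 via tun0 (matched /0)


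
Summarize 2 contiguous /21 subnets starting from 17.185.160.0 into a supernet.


Original prefix: /21
Number of subnets: 2 = 2^1
New prefix = 21 - 1 = 20
Supernet: 17.185.160.0/20


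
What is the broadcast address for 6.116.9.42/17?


Network: 6.116.0.0/17
Host bits = 15
Set all host bits to 1:
Broadcast: 6.116.127.255


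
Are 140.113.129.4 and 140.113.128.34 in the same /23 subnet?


Mask: 255.255.254.0
140.113.129.4 AND mask = 140.113.128.0
140.113.128.34 AND mask = 140.113.128.0
Yes, same subnet (140.113.128.0)


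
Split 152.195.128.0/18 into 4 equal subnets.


New prefix = 18 + 2 = 20
Each subnet has 4096 addresses
  152.195.128.0/20
  152.195.144.0/20
  152.195.160.0/20
  152.195.176.0/20
Subnets: 152.195.128.0/20, 152.195.144.0/20, 152.195.160.0/20, 152.195.176.0/20


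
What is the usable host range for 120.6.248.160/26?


Network: 120.6.248.128
Broadcast: 120.6.248.191
First usable = network + 1
Last usable = broadcast - 1
Range: 120.6.248.129 to 120.6.248.190


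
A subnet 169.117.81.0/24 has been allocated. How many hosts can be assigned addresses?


Host bits = 32 - 24 = 8
Total addresses = 2^8 = 256
Usable = total - 2 (network and broadcast)
Usable hosts: 254


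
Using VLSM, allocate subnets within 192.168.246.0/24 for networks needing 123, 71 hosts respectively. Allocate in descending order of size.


123 hosts -> /25 (126 usable): 192.168.246.0/25
71 hosts -> /25 (126 usable): 192.168.246.128/25
Allocation: 192.168.246.0/25 (123 hosts, 126 usable); 192.168.246.128/25 (71 hosts, 126 usable)


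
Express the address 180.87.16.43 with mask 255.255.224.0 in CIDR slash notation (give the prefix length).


Binary: 11111111.11111111.11100000.00000000
Count leading 1s
Prefix: /19


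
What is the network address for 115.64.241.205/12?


IP:   01110011.01000000.11110001.11001101
Mask: 11111111.11110000.00000000.00000000
AND operation:
Net:  01110011.01000000.00000000.00000000
Network: 115.64.0.0/12


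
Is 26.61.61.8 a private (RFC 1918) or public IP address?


RFC 1918 private ranges:
  10.0.0.0/8 (10.0.0.0 - 10.255.255.255)
  172.16.0.0/12 (172.16.0.0 - 172.31.255.255)
  192.168.0.0/16 (192.168.0.0 - 192.168.255.255)
Public (not in any RFC 1918 range)


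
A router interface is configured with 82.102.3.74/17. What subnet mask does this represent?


/17 means 17 network bits, 15 host bits
Binary: 11111111111111111000000000000000
Mask: 255.255.128.0


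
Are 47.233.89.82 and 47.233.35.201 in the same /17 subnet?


Mask: 255.255.128.0
47.233.89.82 AND mask = 47.233.0.0
47.233.35.201 AND mask = 47.233.0.0
Yes, same subnet (47.233.0.0)


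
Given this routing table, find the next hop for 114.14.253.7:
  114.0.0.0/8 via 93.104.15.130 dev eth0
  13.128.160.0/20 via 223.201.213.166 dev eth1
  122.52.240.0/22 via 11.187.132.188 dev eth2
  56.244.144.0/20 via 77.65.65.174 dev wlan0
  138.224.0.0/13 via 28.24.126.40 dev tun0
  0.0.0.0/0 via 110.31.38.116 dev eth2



Longest prefix match for 114.14.253.7:
  /8 114.0.0.0: MATCH
  /20 13.128.160.0: no
  /22 122.52.240.0: no
  /20 56.244.144.0: no
  /13 138.224.0.0: no
  /0 0.0.0.0: MATCH
Selected: next-hop 93.104.15.130 via eth0 (matched /8)


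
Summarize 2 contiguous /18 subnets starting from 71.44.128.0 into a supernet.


Original prefix: /18
Number of subnets: 2 = 2^1
New prefix = 18 - 1 = 17
Supernet: 71.44.128.0/17


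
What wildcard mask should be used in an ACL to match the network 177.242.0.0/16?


Subnet mask: 255.255.0.0
Wildcard = 255.255.255.255 - subnet mask
255 - 255 = 0
255 - 255 = 0
255 - 0 = 255
255 - 0 = 255
Wildcard: 0.0.255.255


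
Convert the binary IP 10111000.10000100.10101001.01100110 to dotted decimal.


10111000 = 184
10000100 = 132
10101001 = 169
01100110 = 102
IP: 184.132.169.102


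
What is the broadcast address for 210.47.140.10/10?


Network: 210.0.0.0/10
Host bits = 22
Set all host bits to 1:
Broadcast: 210.63.255.255


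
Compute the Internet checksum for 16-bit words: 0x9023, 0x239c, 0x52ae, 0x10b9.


Sum all words (with carry folding):
+ 0x9023 = 0x9023
+ 0x239c = 0xb3bf
+ 0x52ae = 0x066e
+ 0x10b9 = 0x1727
One's complement: ~0x1727
Checksum = 0xe8d8


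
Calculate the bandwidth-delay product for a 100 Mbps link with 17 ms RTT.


BDP = bandwidth * RTT
= 100 Mbps * 17 ms
= 100 * 1e6 * 17 / 1000 bits
= 1700000 bits
= 212500 bytes
= 207.5195 KB
BDP = 1700000 bits (212500 bytes)


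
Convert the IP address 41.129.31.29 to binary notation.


41 = 00101001
129 = 10000001
31 = 00011111
29 = 00011101
Binary: 00101001.10000001.00011111.00011101


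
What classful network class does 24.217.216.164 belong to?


First octet: 24
Binary: 00011000
0xxxxxxx -> Class A (1-126)
Class A, default mask 255.0.0.0 (/8)


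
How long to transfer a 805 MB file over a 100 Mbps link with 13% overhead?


Effective throughput = 100 * (1 - 13/100) = 87 Mbps
File size in Mb = 805 * 8 = 6440 Mb
Time = 6440 / 87
Time = 74.023 seconds


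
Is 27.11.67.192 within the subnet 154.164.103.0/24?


Subnet network: 154.164.103.0
Test IP AND mask: 27.11.67.0
No, 27.11.67.192 is not in 154.164.103.0/24


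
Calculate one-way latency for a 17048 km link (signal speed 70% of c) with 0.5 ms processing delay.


Speed = 0.7 * 3e5 km/s = 210000 km/s
Propagation delay = 17048 / 210000 = 0.0812 s = 81.181 ms
Processing delay = 0.5 ms
Total one-way latency = 81.681 ms


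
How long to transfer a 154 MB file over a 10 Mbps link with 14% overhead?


Effective throughput = 10 * (1 - 14/100) = 8.6 Mbps
File size in Mb = 154 * 8 = 1232 Mb
Time = 1232 / 8.6
Time = 143.2558 seconds


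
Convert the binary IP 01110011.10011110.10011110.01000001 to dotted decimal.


01110011 = 115
10011110 = 158
10011110 = 158
01000001 = 65
IP: 115.158.158.65


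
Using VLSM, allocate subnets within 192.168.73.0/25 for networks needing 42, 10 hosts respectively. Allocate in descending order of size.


42 hosts -> /26 (62 usable): 192.168.73.0/26
10 hosts -> /28 (14 usable): 192.168.73.64/28
Allocation: 192.168.73.0/26 (42 hosts, 62 usable); 192.168.73.64/28 (10 hosts, 14 usable)


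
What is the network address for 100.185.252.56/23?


IP:   01100100.10111001.11111100.00111000
Mask: 11111111.11111111.11111110.00000000
AND operation:
Net:  01100100.10111001.11111100.00000000
Network: 100.185.252.0/23


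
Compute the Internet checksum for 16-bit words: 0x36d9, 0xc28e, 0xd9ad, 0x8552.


Sum all words (with carry folding):
+ 0x36d9 = 0x36d9
+ 0xc28e = 0xf967
+ 0xd9ad = 0xd315
+ 0x8552 = 0x5868
One's complement: ~0x5868
Checksum = 0xa797


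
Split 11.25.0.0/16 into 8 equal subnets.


New prefix = 16 + 3 = 19
Each subnet has 8192 addresses
  11.25.0.0/19
  11.25.32.0/19
  11.25.64.0/19
  11.25.96.0/19
  11.25.128.0/19
  11.25.160.0/19
  11.25.192.0/19
  11.25.224.0/19
Subnets: 11.25.0.0/19, 11.25.32.0/19, 11.25.64.0/19, 11.25.96.0/19, 11.25.128.0/19, 11.25.160.0/19, 11.25.192.0/19, 11.25.224.0/19


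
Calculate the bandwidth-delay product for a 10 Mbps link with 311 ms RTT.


BDP = bandwidth * RTT
= 10 Mbps * 311 ms
= 10 * 1e6 * 311 / 1000 bits
= 3110000 bits
= 388750 bytes
= 379.6387 KB
BDP = 3110000 bits (388750 bytes)


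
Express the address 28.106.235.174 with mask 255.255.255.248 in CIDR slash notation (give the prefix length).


Binary: 11111111.11111111.11111111.11111000
Count leading 1s
Prefix: /29


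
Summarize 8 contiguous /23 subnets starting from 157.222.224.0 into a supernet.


Original prefix: /23
Number of subnets: 8 = 2^3
New prefix = 23 - 3 = 20
Supernet: 157.222.224.0/20


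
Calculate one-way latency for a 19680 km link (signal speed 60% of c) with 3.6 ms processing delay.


Speed = 0.6 * 3e5 km/s = 180000 km/s
Propagation delay = 19680 / 180000 = 0.1093 s = 109.3333 ms
Processing delay = 3.6 ms
Total one-way latency = 112.9333 ms


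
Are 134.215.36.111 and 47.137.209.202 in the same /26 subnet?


Mask: 255.255.255.192
134.215.36.111 AND mask = 134.215.36.64
47.137.209.202 AND mask = 47.137.209.192
No, different subnets (134.215.36.64 vs 47.137.209.192)


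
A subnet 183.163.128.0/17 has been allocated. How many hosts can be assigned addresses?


Host bits = 32 - 17 = 15
Total addresses = 2^15 = 32768
Usable = total - 2 (network and broadcast)
Usable hosts: 32766


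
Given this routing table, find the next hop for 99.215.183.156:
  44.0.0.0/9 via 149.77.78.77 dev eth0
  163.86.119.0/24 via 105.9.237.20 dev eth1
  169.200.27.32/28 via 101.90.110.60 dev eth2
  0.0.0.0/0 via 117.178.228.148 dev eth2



Longest prefix match for 99.215.183.156:
  /9 44.0.0.0: no
  /24 163.86.119.0: no
  /28 169.200.27.32: no
  /0 0.0.0.0: MATCH
Selected: next-hop 117.178.228.148 via eth2 (matched /0)


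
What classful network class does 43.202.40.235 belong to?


First octet: 43
Binary: 00101011
0xxxxxxx -> Class A (1-126)
Class A, default mask 255.0.0.0 (/8)


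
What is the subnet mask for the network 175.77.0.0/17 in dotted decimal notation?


/17 means 17 network bits, 15 host bits
Binary: 11111111111111111000000000000000
Mask: 255.255.128.0


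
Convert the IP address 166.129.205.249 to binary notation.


166 = 10100110
129 = 10000001
205 = 11001101
249 = 11111001
Binary: 10100110.10000001.11001101.11111001


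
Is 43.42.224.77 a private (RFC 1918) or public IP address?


RFC 1918 private ranges:
  10.0.0.0/8 (10.0.0.0 - 10.255.255.255)
  172.16.0.0/12 (172.16.0.0 - 172.31.255.255)
  192.168.0.0/16 (192.168.0.0 - 192.168.255.255)
Public (not in any RFC 1918 range)


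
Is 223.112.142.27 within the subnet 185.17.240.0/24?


Subnet network: 185.17.240.0
Test IP AND mask: 223.112.142.0
No, 223.112.142.27 is not in 185.17.240.0/24


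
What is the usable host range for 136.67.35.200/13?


Network: 136.64.0.0
Broadcast: 136.71.255.255
First usable = network + 1
Last usable = broadcast - 1
Range: 136.64.0.1 to 136.71.255.254


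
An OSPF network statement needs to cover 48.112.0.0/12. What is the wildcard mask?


Subnet mask: 255.240.0.0
Wildcard = 255.255.255.255 - subnet mask
255 - 255 = 0
255 - 240 = 15
255 - 0 = 255
255 - 0 = 255
Wildcard: 0.15.255.255


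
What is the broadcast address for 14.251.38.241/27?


Network: 14.251.38.224/27
Host bits = 5
Set all host bits to 1:
Broadcast: 14.251.38.255


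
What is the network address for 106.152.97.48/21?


IP:   01101010.10011000.01100001.00110000
Mask: 11111111.11111111.11111000.00000000
AND operation:
Net:  01101010.10011000.01100000.00000000
Network: 106.152.96.0/21


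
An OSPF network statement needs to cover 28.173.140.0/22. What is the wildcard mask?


Subnet mask: 255.255.252.0
Wildcard = 255.255.255.255 - subnet mask
255 - 255 = 0
255 - 255 = 0
255 - 252 = 3
255 - 0 = 255
Wildcard: 0.0.3.255


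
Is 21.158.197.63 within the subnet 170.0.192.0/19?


Subnet network: 170.0.192.0
Test IP AND mask: 21.158.192.0
No, 21.158.197.63 is not in 170.0.192.0/19


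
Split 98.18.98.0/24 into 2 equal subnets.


New prefix = 24 + 1 = 25
Each subnet has 128 addresses
  98.18.98.0/25
  98.18.98.128/25
Subnets: 98.18.98.0/25, 98.18.98.128/25


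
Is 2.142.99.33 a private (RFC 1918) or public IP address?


RFC 1918 private ranges:
  10.0.0.0/8 (10.0.0.0 - 10.255.255.255)
  172.16.0.0/12 (172.16.0.0 - 172.31.255.255)
  192.168.0.0/16 (192.168.0.0 - 192.168.255.255)
Public (not in any RFC 1918 range)


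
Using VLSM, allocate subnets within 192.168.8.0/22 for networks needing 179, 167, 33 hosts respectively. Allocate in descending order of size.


179 hosts -> /24 (254 usable): 192.168.8.0/24
167 hosts -> /24 (254 usable): 192.168.9.0/24
33 hosts -> /26 (62 usable): 192.168.10.0/26
Allocation: 192.168.8.0/24 (179 hosts, 254 usable); 192.168.9.0/24 (167 hosts, 254 usable); 192.168.10.0/26 (33 hosts, 62 usable)


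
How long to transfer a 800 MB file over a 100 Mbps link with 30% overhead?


Effective throughput = 100 * (1 - 30/100) = 70 Mbps
File size in Mb = 800 * 8 = 6400 Mb
Time = 6400 / 70
Time = 91.4286 seconds


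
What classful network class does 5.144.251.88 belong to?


First octet: 5
Binary: 00000101
0xxxxxxx -> Class A (1-126)
Class A, default mask 255.0.0.0 (/8)


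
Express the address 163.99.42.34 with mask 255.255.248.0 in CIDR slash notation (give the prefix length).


Binary: 11111111.11111111.11111000.00000000
Count leading 1s
Prefix: /21


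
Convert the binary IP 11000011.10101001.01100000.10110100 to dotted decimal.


11000011 = 195
10101001 = 169
01100000 = 96
10110100 = 180
IP: 195.169.96.180


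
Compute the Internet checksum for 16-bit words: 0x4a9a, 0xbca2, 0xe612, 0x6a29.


Sum all words (with carry folding):
+ 0x4a9a = 0x4a9a
+ 0xbca2 = 0x073d
+ 0xe612 = 0xed4f
+ 0x6a29 = 0x5779
One's complement: ~0x5779
Checksum = 0xa886


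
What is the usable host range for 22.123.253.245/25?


Network: 22.123.253.128
Broadcast: 22.123.253.255
First usable = network + 1
Last usable = broadcast - 1
Range: 22.123.253.129 to 22.123.253.254


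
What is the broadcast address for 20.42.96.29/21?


Network: 20.42.96.0/21
Host bits = 11
Set all host bits to 1:
Broadcast: 20.42.103.255


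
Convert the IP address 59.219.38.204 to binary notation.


59 = 00111011
219 = 11011011
38 = 00100110
204 = 11001100
Binary: 00111011.11011011.00100110.11001100


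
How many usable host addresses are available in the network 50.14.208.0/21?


Host bits = 32 - 21 = 11
Total addresses = 2^11 = 2048
Usable = total - 2 (network and broadcast)
Usable hosts: 2046


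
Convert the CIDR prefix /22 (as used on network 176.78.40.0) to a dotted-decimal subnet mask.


/22 means 22 network bits, 10 host bits
Binary: 11111111111111111111110000000000
Mask: 255.255.252.0


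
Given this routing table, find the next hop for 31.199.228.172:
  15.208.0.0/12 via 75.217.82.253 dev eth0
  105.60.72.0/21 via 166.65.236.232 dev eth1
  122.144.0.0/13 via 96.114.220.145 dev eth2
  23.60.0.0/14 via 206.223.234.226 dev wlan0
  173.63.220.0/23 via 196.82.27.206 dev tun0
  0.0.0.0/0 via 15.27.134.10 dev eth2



Longest prefix match for 31.199.228.172:
  /12 15.208.0.0: no
  /21 105.60.72.0: no
  /13 122.144.0.0: no
  /14 23.60.0.0: no
  /23 173.63.220.0: no
  /0 0.0.0.0: MATCH
Selected: next-hop 15.27.134.10 via eth2 (matched /0)


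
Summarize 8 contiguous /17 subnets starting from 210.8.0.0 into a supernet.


Original prefix: /17
Number of subnets: 8 = 2^3
New prefix = 17 - 3 = 14
Supernet: 210.8.0.0/14


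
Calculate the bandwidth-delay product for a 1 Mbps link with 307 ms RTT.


BDP = bandwidth * RTT
= 1 Mbps * 307 ms
= 1 * 1e6 * 307 / 1000 bits
= 307000 bits
= 38375 bytes
= 37.4756 KB
BDP = 307000 bits (38375 bytes)


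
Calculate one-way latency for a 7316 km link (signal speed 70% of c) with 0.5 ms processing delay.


Speed = 0.7 * 3e5 km/s = 210000 km/s
Propagation delay = 7316 / 210000 = 0.0348 s = 34.8381 ms
Processing delay = 0.5 ms
Total one-way latency = 35.3381 ms


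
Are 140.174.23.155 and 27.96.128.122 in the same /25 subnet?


Mask: 255.255.255.128
140.174.23.155 AND mask = 140.174.23.128
27.96.128.122 AND mask = 27.96.128.0
No, different subnets (140.174.23.128 vs 27.96.128.0)


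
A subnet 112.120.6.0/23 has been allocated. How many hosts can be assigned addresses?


Host bits = 32 - 23 = 9
Total addresses = 2^9 = 512
Usable = total - 2 (network and broadcast)
Usable hosts: 510


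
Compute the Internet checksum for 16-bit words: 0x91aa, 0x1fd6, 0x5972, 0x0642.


Sum all words (with carry folding):
+ 0x91aa = 0x91aa
+ 0x1fd6 = 0xb180
+ 0x5972 = 0x0af3
+ 0x0642 = 0x1135
One's complement: ~0x1135
Checksum = 0xeeca


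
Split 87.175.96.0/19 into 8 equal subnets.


New prefix = 19 + 3 = 22
Each subnet has 1024 addresses
  87.175.96.0/22
  87.175.100.0/22
  87.175.104.0/22
  87.175.108.0/22
  87.175.112.0/22
  87.175.116.0/22
  87.175.120.0/22
  87.175.124.0/22
Subnets: 87.175.96.0/22, 87.175.100.0/22, 87.175.104.0/22, 87.175.108.0/22, 87.175.112.0/22, 87.175.116.0/22, 87.175.120.0/22, 87.175.124.0/22


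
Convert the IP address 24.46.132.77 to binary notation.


24 = 00011000
46 = 00101110
132 = 10000100
77 = 01001101
Binary: 00011000.00101110.10000100.01001101


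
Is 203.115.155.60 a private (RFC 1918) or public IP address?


RFC 1918 private ranges:
  10.0.0.0/8 (10.0.0.0 - 10.255.255.255)
  172.16.0.0/12 (172.16.0.0 - 172.31.255.255)
  192.168.0.0/16 (192.168.0.0 - 192.168.255.255)
Public (not in any RFC 1918 range)


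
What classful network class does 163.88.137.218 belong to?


First octet: 163
Binary: 10100011
10xxxxxx -> Class B (128-191)
Class B, default mask 255.255.0.0 (/16)


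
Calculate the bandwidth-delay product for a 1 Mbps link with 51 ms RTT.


BDP = bandwidth * RTT
= 1 Mbps * 51 ms
= 1 * 1e6 * 51 / 1000 bits
= 51000 bits
= 6375 bytes
= 6.2256 KB
BDP = 51000 bits (6375 bytes)


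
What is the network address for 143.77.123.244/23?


IP:   10001111.01001101.01111011.11110100
Mask: 11111111.11111111.11111110.00000000
AND operation:
Net:  10001111.01001101.01111010.00000000
Network: 143.77.122.0/23


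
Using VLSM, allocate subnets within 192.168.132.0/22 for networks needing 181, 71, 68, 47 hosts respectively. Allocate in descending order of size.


181 hosts -> /24 (254 usable): 192.168.132.0/24
71 hosts -> /25 (126 usable): 192.168.133.0/25
68 hosts -> /25 (126 usable): 192.168.133.128/25
47 hosts -> /26 (62 usable): 192.168.134.0/26
Allocation: 192.168.132.0/24 (181 hosts, 254 usable); 192.168.133.0/25 (71 hosts, 126 usable); 192.168.133.128/25 (68 hosts, 126 usable); 192.168.134.0/26 (47 hosts, 62 usable)


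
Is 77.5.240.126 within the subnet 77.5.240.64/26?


Subnet network: 77.5.240.64
Test IP AND mask: 77.5.240.64
Yes, 77.5.240.126 is in 77.5.240.64/26


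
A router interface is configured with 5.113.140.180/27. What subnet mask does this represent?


/27 means 27 network bits, 5 host bits
Binary: 11111111111111111111111111100000
Mask: 255.255.255.224


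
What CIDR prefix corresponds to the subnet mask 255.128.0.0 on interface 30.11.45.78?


Binary: 11111111.10000000.00000000.00000000
Count leading 1s
Prefix: /9


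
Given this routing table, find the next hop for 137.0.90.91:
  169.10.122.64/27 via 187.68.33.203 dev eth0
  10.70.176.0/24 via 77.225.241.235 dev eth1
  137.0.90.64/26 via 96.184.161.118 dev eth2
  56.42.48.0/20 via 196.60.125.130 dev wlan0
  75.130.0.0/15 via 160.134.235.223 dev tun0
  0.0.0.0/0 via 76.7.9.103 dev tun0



Longest prefix match for 137.0.90.91:
  /27 169.10.122.64: no
  /24 10.70.176.0: no
  /26 137.0.90.64: MATCH
  /20 56.42.48.0: no
  /15 75.130.0.0: no
  /0 0.0.0.0: MATCH
Selected: next-hop 96.184.161.118 via eth2 (matched /26)


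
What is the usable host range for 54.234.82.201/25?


Network: 54.234.82.128
Broadcast: 54.234.82.255
First usable = network + 1
Last usable = broadcast - 1
Range: 54.234.82.129 to 54.234.82.254


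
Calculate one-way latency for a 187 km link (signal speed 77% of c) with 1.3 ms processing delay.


Speed = 0.77 * 3e5 km/s = 231000 km/s
Propagation delay = 187 / 231000 = 0.0008 s = 0.8095 ms
Processing delay = 1.3 ms
Total one-way latency = 2.1095 ms


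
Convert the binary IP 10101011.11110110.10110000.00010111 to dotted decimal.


10101011 = 171
11110110 = 246
10110000 = 176
00010111 = 23
IP: 171.246.176.23


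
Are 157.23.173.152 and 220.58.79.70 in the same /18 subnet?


Mask: 255.255.192.0
157.23.173.152 AND mask = 157.23.128.0
220.58.79.70 AND mask = 220.58.64.0
No, different subnets (157.23.128.0 vs 220.58.64.0)


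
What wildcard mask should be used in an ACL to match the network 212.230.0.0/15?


Subnet mask: 255.254.0.0
Wildcard = 255.255.255.255 - subnet mask
255 - 255 = 0
255 - 254 = 1
255 - 0 = 255
255 - 0 = 255
Wildcard: 0.1.255.255


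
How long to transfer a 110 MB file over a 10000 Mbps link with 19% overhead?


Effective throughput = 10000 * (1 - 19/100) = 8100.0 Mbps
File size in Mb = 110 * 8 = 880 Mb
Time = 880 / 8100.0
Time = 0.1086 seconds


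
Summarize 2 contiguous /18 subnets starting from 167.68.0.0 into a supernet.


Original prefix: /18
Number of subnets: 2 = 2^1
New prefix = 18 - 1 = 17
Supernet: 167.68.0.0/17


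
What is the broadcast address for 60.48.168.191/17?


Network: 60.48.128.0/17
Host bits = 15
Set all host bits to 1:
Broadcast: 60.48.255.255


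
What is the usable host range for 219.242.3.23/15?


Network: 219.242.0.0
Broadcast: 219.243.255.255
First usable = network + 1
Last usable = broadcast - 1
Range: 219.242.0.1 to 219.243.255.254


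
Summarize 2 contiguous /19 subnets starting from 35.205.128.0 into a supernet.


Original prefix: /19
Number of subnets: 2 = 2^1
New prefix = 19 - 1 = 18
Supernet: 35.205.128.0/18


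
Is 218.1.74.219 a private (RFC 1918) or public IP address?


RFC 1918 private ranges:
  10.0.0.0/8 (10.0.0.0 - 10.255.255.255)
  172.16.0.0/12 (172.16.0.0 - 172.31.255.255)
  192.168.0.0/16 (192.168.0.0 - 192.168.255.255)
Public (not in any RFC 1918 range)


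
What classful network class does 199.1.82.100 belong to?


First octet: 199
Binary: 11000111
110xxxxx -> Class C (192-223)
Class C, default mask 255.255.255.0 (/24)


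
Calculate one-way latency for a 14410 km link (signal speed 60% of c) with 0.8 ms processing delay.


Speed = 0.6 * 3e5 km/s = 180000 km/s
Propagation delay = 14410 / 180000 = 0.0801 s = 80.0556 ms
Processing delay = 0.8 ms
Total one-way latency = 80.8556 ms


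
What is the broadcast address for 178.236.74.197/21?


Network: 178.236.72.0/21
Host bits = 11
Set all host bits to 1:
Broadcast: 178.236.79.255


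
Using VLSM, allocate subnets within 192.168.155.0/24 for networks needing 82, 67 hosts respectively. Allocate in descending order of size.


82 hosts -> /25 (126 usable): 192.168.155.0/25
67 hosts -> /25 (126 usable): 192.168.155.128/25
Allocation: 192.168.155.0/25 (82 hosts, 126 usable); 192.168.155.128/25 (67 hosts, 126 usable)


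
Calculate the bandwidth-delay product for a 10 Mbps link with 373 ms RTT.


BDP = bandwidth * RTT
= 10 Mbps * 373 ms
= 10 * 1e6 * 373 / 1000 bits
= 3730000 bits
= 466250 bytes
= 455.3223 KB
BDP = 3730000 bits (466250 bytes)


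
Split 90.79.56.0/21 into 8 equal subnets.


New prefix = 21 + 3 = 24
Each subnet has 256 addresses
  90.79.56.0/24
  90.79.57.0/24
  90.79.58.0/24
  90.79.59.0/24
  90.79.60.0/24
  90.79.61.0/24
  90.79.62.0/24
  90.79.63.0/24
Subnets: 90.79.56.0/24, 90.79.57.0/24, 90.79.58.0/24, 90.79.59.0/24, 90.79.60.0/24, 90.79.61.0/24, 90.79.62.0/24, 90.79.63.0/24


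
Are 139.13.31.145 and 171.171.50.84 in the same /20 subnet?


Mask: 255.255.240.0
139.13.31.145 AND mask = 139.13.16.0
171.171.50.84 AND mask = 171.171.48.0
No, different subnets (139.13.16.0 vs 171.171.48.0)


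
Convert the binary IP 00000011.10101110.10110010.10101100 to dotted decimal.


00000011 = 3
10101110 = 174
10110010 = 178
10101100 = 172
IP: 3.174.178.172


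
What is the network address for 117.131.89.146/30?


IP:   01110101.10000011.01011001.10010010
Mask: 11111111.11111111.11111111.11111100
AND operation:
Net:  01110101.10000011.01011001.10010000
Network: 117.131.89.144/30


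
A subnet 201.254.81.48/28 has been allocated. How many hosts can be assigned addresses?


Host bits = 32 - 28 = 4
Total addresses = 2^4 = 16
Usable = total - 2 (network and broadcast)
Usable hosts: 14


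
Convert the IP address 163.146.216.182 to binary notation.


163 = 10100011
146 = 10010010
216 = 11011000
182 = 10110110
Binary: 10100011.10010010.11011000.10110110


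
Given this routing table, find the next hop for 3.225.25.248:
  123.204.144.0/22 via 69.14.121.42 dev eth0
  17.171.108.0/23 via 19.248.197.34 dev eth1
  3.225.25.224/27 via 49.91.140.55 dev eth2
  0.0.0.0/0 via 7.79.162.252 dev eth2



Longest prefix match for 3.225.25.248:
  /22 123.204.144.0: no
  /23 17.171.108.0: no
  /27 3.225.25.224: MATCH
  /0 0.0.0.0: MATCH
Selected: next-hop 49.91.140.55 via eth2 (matched /27)


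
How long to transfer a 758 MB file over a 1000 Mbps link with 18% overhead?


Effective throughput = 1000 * (1 - 18/100) = 820.0 Mbps
File size in Mb = 758 * 8 = 6064 Mb
Time = 6064 / 820.0
Time = 7.3951 seconds


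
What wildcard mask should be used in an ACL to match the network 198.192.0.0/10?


Subnet mask: 255.192.0.0
Wildcard = 255.255.255.255 - subnet mask
255 - 255 = 0
255 - 192 = 63
255 - 0 = 255
255 - 0 = 255
Wildcard: 0.63.255.255


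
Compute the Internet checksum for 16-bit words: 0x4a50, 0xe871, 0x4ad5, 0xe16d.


Sum all words (with carry folding):
+ 0x4a50 = 0x4a50
+ 0xe871 = 0x32c2
+ 0x4ad5 = 0x7d97
+ 0xe16d = 0x5f05
One's complement: ~0x5f05
Checksum = 0xa0fa


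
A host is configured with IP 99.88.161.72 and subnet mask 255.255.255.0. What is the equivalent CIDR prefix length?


Binary: 11111111.11111111.11111111.00000000
Count leading 1s
Prefix: /24


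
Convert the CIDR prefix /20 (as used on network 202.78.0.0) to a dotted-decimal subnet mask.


/20 means 20 network bits, 12 host bits
Binary: 11111111111111111111000000000000
Mask: 255.255.240.0


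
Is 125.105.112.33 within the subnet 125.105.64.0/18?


Subnet network: 125.105.64.0
Test IP AND mask: 125.105.64.0
Yes, 125.105.112.33 is in 125.105.64.0/18


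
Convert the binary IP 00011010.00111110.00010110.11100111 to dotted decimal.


00011010 = 26
00111110 = 62
00010110 = 22
11100111 = 231
IP: 26.62.22.231


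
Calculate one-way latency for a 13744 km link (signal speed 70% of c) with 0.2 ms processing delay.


Speed = 0.7 * 3e5 km/s = 210000 km/s
Propagation delay = 13744 / 210000 = 0.0654 s = 65.4476 ms
Processing delay = 0.2 ms
Total one-way latency = 65.6476 ms


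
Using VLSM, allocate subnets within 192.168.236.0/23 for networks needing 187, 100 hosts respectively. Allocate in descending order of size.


187 hosts -> /24 (254 usable): 192.168.236.0/24
100 hosts -> /25 (126 usable): 192.168.237.0/25
Allocation: 192.168.236.0/24 (187 hosts, 254 usable); 192.168.237.0/25 (100 hosts, 126 usable)


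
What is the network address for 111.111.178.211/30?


IP:   01101111.01101111.10110010.11010011
Mask: 11111111.11111111.11111111.11111100
AND operation:
Net:  01101111.01101111.10110010.11010000
Network: 111.111.178.208/30


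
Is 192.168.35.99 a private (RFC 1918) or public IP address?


RFC 1918 private ranges:
  10.0.0.0/8 (10.0.0.0 - 10.255.255.255)
  172.16.0.0/12 (172.16.0.0 - 172.31.255.255)
  192.168.0.0/16 (192.168.0.0 - 192.168.255.255)
Private (in 192.168.0.0/16)


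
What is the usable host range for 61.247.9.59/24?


Network: 61.247.9.0
Broadcast: 61.247.9.255
First usable = network + 1
Last usable = broadcast - 1
Range: 61.247.9.1 to 61.247.9.254


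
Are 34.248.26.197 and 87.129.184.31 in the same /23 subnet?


Mask: 255.255.254.0
34.248.26.197 AND mask = 34.248.26.0
87.129.184.31 AND mask = 87.129.184.0
No, different subnets (34.248.26.0 vs 87.129.184.0)


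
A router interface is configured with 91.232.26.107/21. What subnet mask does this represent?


/21 means 21 network bits, 11 host bits
Binary: 11111111111111111111100000000000
Mask: 255.255.248.0


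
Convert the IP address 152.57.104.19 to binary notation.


152 = 10011000
57 = 00111001
104 = 01101000
19 = 00010011
Binary: 10011000.00111001.01101000.00010011


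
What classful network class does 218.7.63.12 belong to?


First octet: 218
Binary: 11011010
110xxxxx -> Class C (192-223)
Class C, default mask 255.255.255.0 (/24)


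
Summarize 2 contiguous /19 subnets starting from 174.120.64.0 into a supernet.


Original prefix: /19
Number of subnets: 2 = 2^1
New prefix = 19 - 1 = 18
Supernet: 174.120.64.0/18


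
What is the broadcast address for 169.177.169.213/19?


Network: 169.177.160.0/19
Host bits = 13
Set all host bits to 1:
Broadcast: 169.177.191.255


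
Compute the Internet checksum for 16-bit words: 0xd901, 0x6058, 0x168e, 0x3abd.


Sum all words (with carry folding):
+ 0xd901 = 0xd901
+ 0x6058 = 0x395a
+ 0x168e = 0x4fe8
+ 0x3abd = 0x8aa5
One's complement: ~0x8aa5
Checksum = 0x755a


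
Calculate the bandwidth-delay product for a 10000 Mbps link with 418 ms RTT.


BDP = bandwidth * RTT
= 10000 Mbps * 418 ms
= 10000 * 1e6 * 418 / 1000 bits
= 4180000000 bits
= 522500000 bytes
= 510253.9062 KB
BDP = 4180000000 bits (522500000 bytes)


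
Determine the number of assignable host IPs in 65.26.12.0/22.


Host bits = 32 - 22 = 10
Total addresses = 2^10 = 1024
Usable = total - 2 (network and broadcast)
Usable hosts: 1022


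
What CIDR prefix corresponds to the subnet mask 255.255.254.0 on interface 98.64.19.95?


Binary: 11111111.11111111.11111110.00000000
Count leading 1s
Prefix: /23


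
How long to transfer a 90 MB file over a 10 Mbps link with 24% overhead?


Effective throughput = 10 * (1 - 24/100) = 7.6 Mbps
File size in Mb = 90 * 8 = 720 Mb
Time = 720 / 7.6
Time = 94.7368 seconds


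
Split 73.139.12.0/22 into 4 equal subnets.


New prefix = 22 + 2 = 24
Each subnet has 256 addresses
  73.139.12.0/24
  73.139.13.0/24
  73.139.14.0/24
  73.139.15.0/24
Subnets: 73.139.12.0/24, 73.139.13.0/24, 73.139.14.0/24, 73.139.15.0/24


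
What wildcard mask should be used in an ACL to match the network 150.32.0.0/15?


Subnet mask: 255.254.0.0
Wildcard = 255.255.255.255 - subnet mask
255 - 255 = 0
255 - 254 = 1
255 - 0 = 255
255 - 0 = 255
Wildcard: 0.1.255.255


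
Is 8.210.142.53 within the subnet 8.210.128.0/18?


Subnet network: 8.210.128.0
Test IP AND mask: 8.210.128.0
Yes, 8.210.142.53 is in 8.210.128.0/18


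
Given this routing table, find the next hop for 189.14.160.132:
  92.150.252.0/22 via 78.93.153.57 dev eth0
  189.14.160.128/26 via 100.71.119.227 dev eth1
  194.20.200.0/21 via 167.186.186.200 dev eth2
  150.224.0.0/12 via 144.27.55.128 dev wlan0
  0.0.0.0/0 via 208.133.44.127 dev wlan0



Longest prefix match for 189.14.160.132:
  /22 92.150.252.0: no
  /26 189.14.160.128: MATCH
  /21 194.20.200.0: no
  /12 150.224.0.0: no
  /0 0.0.0.0: MATCH
Selected: next-hop 100.71.119.227 via eth1 (matched /26)


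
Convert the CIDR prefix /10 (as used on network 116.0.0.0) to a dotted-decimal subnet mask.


/10 means 10 network bits, 22 host bits
Binary: 11111111110000000000000000000000
Mask: 255.192.0.0


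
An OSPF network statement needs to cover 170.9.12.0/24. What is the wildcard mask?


Subnet mask: 255.255.255.0
Wildcard = 255.255.255.255 - subnet mask
255 - 255 = 0
255 - 255 = 0
255 - 255 = 0
255 - 0 = 255
Wildcard: 0.0.0.255


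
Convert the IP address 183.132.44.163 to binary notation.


183 = 10110111
132 = 10000100
44 = 00101100
163 = 10100011
Binary: 10110111.10000100.00101100.10100011


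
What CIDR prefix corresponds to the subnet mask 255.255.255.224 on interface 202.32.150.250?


Binary: 11111111.11111111.11111111.11100000
Count leading 1s
Prefix: /27


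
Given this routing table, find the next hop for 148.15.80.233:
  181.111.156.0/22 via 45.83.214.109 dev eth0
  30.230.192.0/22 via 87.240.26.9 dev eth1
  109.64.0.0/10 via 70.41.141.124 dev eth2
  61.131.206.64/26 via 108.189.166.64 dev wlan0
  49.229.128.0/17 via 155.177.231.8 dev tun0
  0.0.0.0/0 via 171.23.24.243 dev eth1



Longest prefix match for 148.15.80.233:
  /22 181.111.156.0: no
  /22 30.230.192.0: no
  /10 109.64.0.0: no
  /26 61.131.206.64: no
  /17 49.229.128.0: no
  /0 0.0.0.0: MATCH
Selected: next-hop 171.23.24.243 via eth1 (matched /0)


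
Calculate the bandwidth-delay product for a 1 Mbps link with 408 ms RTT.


BDP = bandwidth * RTT
= 1 Mbps * 408 ms
= 1 * 1e6 * 408 / 1000 bits
= 408000 bits
= 51000 bytes
= 49.8047 KB
BDP = 408000 bits (51000 bytes)


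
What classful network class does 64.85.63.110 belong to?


First octet: 64
Binary: 01000000
0xxxxxxx -> Class A (1-126)
Class A, default mask 255.0.0.0 (/8)


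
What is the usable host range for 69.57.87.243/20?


Network: 69.57.80.0
Broadcast: 69.57.95.255
First usable = network + 1
Last usable = broadcast - 1
Range: 69.57.80.1 to 69.57.95.254
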